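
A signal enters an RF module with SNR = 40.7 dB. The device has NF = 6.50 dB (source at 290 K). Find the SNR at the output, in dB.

By definition F = SNR_in/SNR_out, so in dB: SNR_out = SNR_in − NF
SNR_out = 40.7 − 6.50 = 34.20 dB

34.20 dB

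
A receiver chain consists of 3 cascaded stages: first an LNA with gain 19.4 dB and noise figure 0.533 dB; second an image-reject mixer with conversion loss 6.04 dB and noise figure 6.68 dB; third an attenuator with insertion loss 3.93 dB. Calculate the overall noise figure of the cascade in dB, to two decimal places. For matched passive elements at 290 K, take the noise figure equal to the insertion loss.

0.94 dB

Convert to linear (a loss of L dB is a gain of −L dB): F_i = 10^(NF_i/10), G_i = 10^(G_i,dB/10)
  Stage 1: F_1 = 10^(0.533/10) = 1.131, G_1 = 10^(19.4/10) = 87.10
  Stage 2: F_2 = 10^(6.68/10) = 4.656, G_2 = 10^(−6.04/10) = 0.2489
  Stage 3: F_3 = 10^(3.93/10) = 2.472, G_3 = 10^(−3.93/10) = 0.4046
Friis cascade:
  F = 1.131 + (4.656 − 1)/87.10 + (2.472 − 1)/21.68 = 1.240
NF = 10 log₁₀(1.240) = 0.94 dB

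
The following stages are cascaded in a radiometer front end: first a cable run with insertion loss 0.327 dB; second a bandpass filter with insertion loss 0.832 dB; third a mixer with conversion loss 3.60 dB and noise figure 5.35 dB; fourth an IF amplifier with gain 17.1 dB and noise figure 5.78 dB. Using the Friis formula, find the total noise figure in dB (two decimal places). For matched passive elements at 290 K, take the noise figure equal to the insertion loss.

11.07 dB

Convert to linear (a loss of L dB is a gain of −L dB): F_i = 10^(NF_i/10), G_i = 10^(G_i,dB/10)
  Stage 1: F_1 = 10^(0.327/10) = 1.078, G_1 = 10^(−0.327/10) = 0.9275
  Stage 2: F_2 = 10^(0.832/10) = 1.211, G_2 = 10^(−0.832/10) = 0.8257
  Stage 3: F_3 = 10^(5.35/10) = 3.428, G_3 = 10^(−3.60/10) = 0.4365
  Stage 4: F_4 = 10^(5.78/10) = 3.784, G_4 = 10^(17.1/10) = 51.29
Friis cascade:
  F = 1.078 + (1.211 − 1)/0.9275 + (3.428 − 1)/0.7658 + (3.784 − 1)/0.3343 = 12.81
NF = 10 log₁₀(12.81) = 11.07 dB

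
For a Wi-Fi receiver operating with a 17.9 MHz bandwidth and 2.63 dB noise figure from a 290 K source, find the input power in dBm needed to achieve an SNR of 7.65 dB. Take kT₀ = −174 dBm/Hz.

Sensitivity = −174 + 10 log₁₀(B) + NF + SNR_min
= −174 + 72.53 + 2.63 + 7.65
= −91.19 dBm → −91.2 dBm

−91.2 dBm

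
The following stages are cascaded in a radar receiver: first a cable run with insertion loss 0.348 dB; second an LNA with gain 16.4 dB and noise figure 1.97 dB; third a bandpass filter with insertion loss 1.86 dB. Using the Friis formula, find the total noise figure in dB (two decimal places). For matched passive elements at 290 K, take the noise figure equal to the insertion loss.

2.35 dB

Convert to linear (a loss of L dB is a gain of −L dB): F_i = 10^(NF_i/10), G_i = 10^(G_i,dB/10)
  Stage 1: F_1 = 10^(0.348/10) = 1.083, G_1 = 10^(−0.348/10) = 0.9230
  Stage 2: F_2 = 10^(1.97/10) = 1.574, G_2 = 10^(16.4/10) = 43.65
  Stage 3: F_3 = 10^(1.86/10) = 1.535, G_3 = 10^(−1.86/10) = 0.6516
Friis cascade:
  F = 1.083 + (1.574 − 1)/0.9230 + (1.535 − 1)/40.29 = 1.719
NF = 10 log₁₀(1.719) = 2.35 dB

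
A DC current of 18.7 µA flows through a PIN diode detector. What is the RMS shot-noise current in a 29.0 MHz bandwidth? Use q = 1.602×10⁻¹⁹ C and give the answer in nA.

I_n = √(2qI·B)
2qI·B = 2 × 1.602×10⁻¹⁹ × 1.87×10⁻⁵ × 2.90×10⁷ = 1.74×10⁻¹⁶ A²
I_n = √(1.74×10⁻¹⁶) = 1.32×10⁻⁸ A = 13.2 nA

13.2 nA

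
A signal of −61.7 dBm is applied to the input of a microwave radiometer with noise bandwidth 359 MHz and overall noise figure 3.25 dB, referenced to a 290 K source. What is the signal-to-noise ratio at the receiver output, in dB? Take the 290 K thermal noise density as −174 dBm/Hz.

23.5 dB

Noise floor: N = −174 + 10 log₁₀(B) + NF
10 log₁₀(3.59×10⁸) = 85.55 dB
N = −174 + 85.55 + 3.25 = −85.20 dBm
SNR = P_sig − N = −61.7 − (−85.20) = 23.50 dB → 23.5 dB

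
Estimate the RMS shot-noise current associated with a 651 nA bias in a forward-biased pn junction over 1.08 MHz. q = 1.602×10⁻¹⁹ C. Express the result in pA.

I_n = √(2qI·B)
2qI·B = 2 × 1.602×10⁻¹⁹ × 6.51×10⁻⁷ × 1.08×10⁶ = 2.25×10⁻¹⁹ A²
I_n = √(2.25×10⁻¹⁹) = 4.75×10⁻¹⁰ A = 475 pA

475 pA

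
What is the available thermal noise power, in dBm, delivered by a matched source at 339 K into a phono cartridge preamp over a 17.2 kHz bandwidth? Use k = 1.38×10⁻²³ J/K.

−130.9 dBm

P_n = kTB = 1.38×10⁻²³ × 339 × 1.72×10⁴ = 8.05×10⁻¹⁷ W
In dBm: 10 log₁₀(8.05×10⁻¹⁷ / 10⁻³) = −130.9 dBm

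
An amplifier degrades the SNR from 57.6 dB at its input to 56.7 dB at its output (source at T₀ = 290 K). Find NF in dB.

NF (dB) = SNR_in(dB) − SNR_out(dB) when the source is at T₀
NF = 57.6 − 56.7 = 0.9 dB

0.9 dB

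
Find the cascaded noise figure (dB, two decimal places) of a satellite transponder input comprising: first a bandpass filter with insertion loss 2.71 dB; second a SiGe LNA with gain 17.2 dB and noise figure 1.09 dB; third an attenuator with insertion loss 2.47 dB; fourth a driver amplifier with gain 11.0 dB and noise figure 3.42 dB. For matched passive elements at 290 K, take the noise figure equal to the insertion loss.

Convert to linear (a loss of L dB is a gain of −L dB): F_i = 10^(NF_i/10), G_i = 10^(G_i,dB/10)
  Stage 1: F_1 = 10^(2.71/10) = 1.866, G_1 = 10^(−2.71/10) = 0.5358
  Stage 2: F_2 = 10^(1.09/10) = 1.285, G_2 = 10^(17.2/10) = 52.48
  Stage 3: F_3 = 10^(2.47/10) = 1.766, G_3 = 10^(−2.47/10) = 0.5662
  Stage 4: F_4 = 10^(3.42/10) = 2.198, G_4 = 10^(11.0/10) = 12.59
Friis cascade:
  F = 1.866 + (1.285 − 1)/0.5358 + (1.766 − 1)/28.12 + (2.198 − 1)/15.92 = 2.501
NF = 10 log₁₀(2.501) = 3.98 dB

3.98 dB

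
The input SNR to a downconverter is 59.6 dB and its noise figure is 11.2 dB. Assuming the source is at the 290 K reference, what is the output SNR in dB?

48.4 dB

By definition F = SNR_in/SNR_out, so in dB: SNR_out = SNR_in − NF
SNR_out = 59.6 − 11.2 = 48.4 dB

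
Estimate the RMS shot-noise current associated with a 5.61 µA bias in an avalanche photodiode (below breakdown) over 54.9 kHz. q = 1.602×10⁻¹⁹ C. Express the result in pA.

I_n = √(2qI·B)
2qI·B = 2 × 1.602×10⁻¹⁹ × 5.61×10⁻⁶ × 5.49×10⁴ = 9.87×10⁻²⁰ A²
I_n = √(9.87×10⁻²⁰) = 3.14×10⁻¹⁰ A = 314 pA

314 pA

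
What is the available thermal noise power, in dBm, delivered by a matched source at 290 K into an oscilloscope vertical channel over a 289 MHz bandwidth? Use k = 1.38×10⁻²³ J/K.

−89.4 dBm

P_n = kTB = 1.38×10⁻²³ × 290 × 2.89×10⁸ = 1.16×10⁻¹² W
In dBm: 10 log₁₀(1.16×10⁻¹² / 10⁻³) = −89.4 dBm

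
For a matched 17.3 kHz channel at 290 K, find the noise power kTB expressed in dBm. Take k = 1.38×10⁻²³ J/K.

P_n = kTB = 1.38×10⁻²³ × 290 × 1.73×10⁴ = 6.92×10⁻¹⁷ W
In dBm: 10 log₁₀(6.92×10⁻¹⁷ / 10⁻³) = −131.6 dBm

−131.6 dBm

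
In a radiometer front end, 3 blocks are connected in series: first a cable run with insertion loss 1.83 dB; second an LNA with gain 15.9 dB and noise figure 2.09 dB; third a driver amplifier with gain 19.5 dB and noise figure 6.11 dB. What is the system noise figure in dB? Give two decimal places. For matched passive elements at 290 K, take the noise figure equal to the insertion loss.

Convert to linear (a loss of L dB is a gain of −L dB): F_i = 10^(NF_i/10), G_i = 10^(G_i,dB/10)
  Stage 1: F_1 = 10^(1.83/10) = 1.524, G_1 = 10^(−1.83/10) = 0.6561
  Stage 2: F_2 = 10^(2.09/10) = 1.618, G_2 = 10^(15.9/10) = 38.90
  Stage 3: F_3 = 10^(6.11/10) = 4.083, G_3 = 10^(19.5/10) = 89.13
Friis cascade:
  F = 1.524 + (1.618 − 1)/0.6561 + (4.083 − 1)/25.53 = 2.587
NF = 10 log₁₀(2.587) = 4.13 dB

4.13 dB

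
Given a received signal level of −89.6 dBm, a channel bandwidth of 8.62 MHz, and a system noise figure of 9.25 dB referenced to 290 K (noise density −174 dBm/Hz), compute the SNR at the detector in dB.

5.8 dB

Noise floor: N = −174 + 10 log₁₀(B) + NF
10 log₁₀(8.62×10⁶) = 69.36 dB
N = −174 + 69.36 + 9.25 = −95.39 dBm
SNR = P_sig − N = −89.6 − (−95.39) = 5.79 dB → 5.8 dB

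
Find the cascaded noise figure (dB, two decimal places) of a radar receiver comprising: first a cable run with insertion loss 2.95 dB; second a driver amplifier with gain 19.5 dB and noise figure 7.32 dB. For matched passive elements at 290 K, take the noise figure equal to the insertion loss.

10.27 dB

Convert to linear (a loss of L dB is a gain of −L dB): F_i = 10^(NF_i/10), G_i = 10^(G_i,dB/10)
  Stage 1: F_1 = 10^(2.95/10) = 1.972, G_1 = 10^(−2.95/10) = 0.5070
  Stage 2: F_2 = 10^(7.32/10) = 5.395, G_2 = 10^(19.5/10) = 89.13
Friis cascade:
  F = 1.972 + (5.395 − 1)/0.5070 = 10.64
NF = 10 log₁₀(10.64) = 10.27 dB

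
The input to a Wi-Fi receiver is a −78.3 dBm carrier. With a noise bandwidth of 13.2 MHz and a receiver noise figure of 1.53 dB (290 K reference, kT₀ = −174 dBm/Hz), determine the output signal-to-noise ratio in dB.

Noise floor: N = −174 + 10 log₁₀(B) + NF
10 log₁₀(1.32×10⁷) = 71.21 dB
N = −174 + 71.21 + 1.53 = −101.26 dBm
SNR = P_sig − N = −78.3 − (−101.26) = 22.96 dB → 23.0 dB

23.0 dB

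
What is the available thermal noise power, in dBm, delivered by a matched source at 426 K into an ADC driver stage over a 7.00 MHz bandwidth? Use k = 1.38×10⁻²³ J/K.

−103.9 dBm

P_n = kTB = 1.38×10⁻²³ × 426 × 7.00×10⁶ = 4.12×10⁻¹⁴ W
In dBm: 10 log₁₀(4.12×10⁻¹⁴ / 10⁻³) = −103.9 dBm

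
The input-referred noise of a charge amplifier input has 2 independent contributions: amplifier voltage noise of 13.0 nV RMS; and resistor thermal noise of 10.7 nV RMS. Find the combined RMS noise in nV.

Uncorrelated sources add in power (mean-square): V_tot = √(ΣV_i²)
V_tot = √[(1.30×10⁻⁸)² + (1.07×10⁻⁸)²] = 1.68×10⁻⁸ V = 16.8 nV

16.8 nV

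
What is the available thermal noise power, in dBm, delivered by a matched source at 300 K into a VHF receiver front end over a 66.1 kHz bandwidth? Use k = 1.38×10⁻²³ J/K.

−125.6 dBm

P_n = kTB = 1.38×10⁻²³ × 300 × 6.61×10⁴ = 2.74×10⁻¹⁶ W
In dBm: 10 log₁₀(2.74×10⁻¹⁶ / 10⁻³) = −125.6 dBm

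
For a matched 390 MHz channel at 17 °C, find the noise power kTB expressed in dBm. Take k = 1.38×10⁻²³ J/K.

−88.1 dBm

T = 17 °C + 273.15 = 290.15 K
P_n = kTB = 1.38×10⁻²³ × 290.15 × 3.90×10⁸ = 1.56×10⁻¹² W
In dBm: 10 log₁₀(1.56×10⁻¹² / 10⁻³) = −88.1 dBm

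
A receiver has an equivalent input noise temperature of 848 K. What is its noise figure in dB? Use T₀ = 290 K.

F = 1 + T_e/T₀ = 1 + 848/290 = 3.92414
NF = 10 log₁₀(3.92414) = 5.94 dB

5.94 dB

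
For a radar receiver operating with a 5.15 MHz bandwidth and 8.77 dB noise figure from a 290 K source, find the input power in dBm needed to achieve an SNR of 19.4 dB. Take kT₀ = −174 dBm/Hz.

Sensitivity = −174 + 10 log₁₀(B) + NF + SNR_min
= −174 + 67.12 + 8.77 + 19.4
= −78.71 dBm → −78.7 dBm

−78.7 dBm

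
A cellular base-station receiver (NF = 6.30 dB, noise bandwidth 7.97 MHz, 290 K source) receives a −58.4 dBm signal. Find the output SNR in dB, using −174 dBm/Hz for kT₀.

40.3 dB

Noise floor: N = −174 + 10 log₁₀(B) + NF
10 log₁₀(7.97×10⁶) = 69.01 dB
N = −174 + 69.01 + 6.30 = −98.69 dBm
SNR = P_sig − N = −58.4 − (−98.69) = 40.29 dB → 40.3 dB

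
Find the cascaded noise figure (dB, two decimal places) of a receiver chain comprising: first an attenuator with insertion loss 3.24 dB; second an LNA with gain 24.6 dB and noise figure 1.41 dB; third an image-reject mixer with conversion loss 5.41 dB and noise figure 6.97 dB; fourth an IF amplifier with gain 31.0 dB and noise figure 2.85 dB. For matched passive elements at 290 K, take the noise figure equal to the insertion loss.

4.73 dB

Convert to linear (a loss of L dB is a gain of −L dB): F_i = 10^(NF_i/10), G_i = 10^(G_i,dB/10)
  Stage 1: F_1 = 10^(3.24/10) = 2.109, G_1 = 10^(−3.24/10) = 0.4742
  Stage 2: F_2 = 10^(1.41/10) = 1.384, G_2 = 10^(24.6/10) = 288.4
  Stage 3: F_3 = 10^(6.97/10) = 4.977, G_3 = 10^(−5.41/10) = 0.2877
  Stage 4: F_4 = 10^(2.85/10) = 1.928, G_4 = 10^(31.0/10) = 1259
Friis cascade:
  F = 2.109 + (1.384 − 1)/0.4742 + (4.977 − 1)/136.8 + (1.928 − 1)/39.36 = 2.970
NF = 10 log₁₀(2.970) = 4.73 dB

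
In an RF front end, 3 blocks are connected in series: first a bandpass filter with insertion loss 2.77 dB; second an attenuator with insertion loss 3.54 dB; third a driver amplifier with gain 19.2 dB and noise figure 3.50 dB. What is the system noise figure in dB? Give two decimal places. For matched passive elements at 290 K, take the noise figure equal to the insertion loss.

Convert to linear (a loss of L dB is a gain of −L dB): F_i = 10^(NF_i/10), G_i = 10^(G_i,dB/10)
  Stage 1: F_1 = 10^(2.77/10) = 1.892, G_1 = 10^(−2.77/10) = 0.5284
  Stage 2: F_2 = 10^(3.54/10) = 2.259, G_2 = 10^(−3.54/10) = 0.4426
  Stage 3: F_3 = 10^(3.50/10) = 2.239, G_3 = 10^(19.2/10) = 83.18
Friis cascade:
  F = 1.892 + (2.259 − 1)/0.5284 + (2.239 − 1)/0.2339 = 9.572
NF = 10 log₁₀(9.572) = 9.81 dB

9.81 dB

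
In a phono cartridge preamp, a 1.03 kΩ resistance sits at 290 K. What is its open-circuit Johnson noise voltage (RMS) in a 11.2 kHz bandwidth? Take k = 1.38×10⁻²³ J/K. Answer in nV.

430 nV

V_n = √(4kTRB)
4kTRB = 4 × 1.38×10⁻²³ × 290 × 1.03×10³ × 1.12×10⁴ = 1.85×10⁻¹³ V²
V_n = √(1.85×10⁻¹³) = 4.30×10⁻⁷ V = 430 nV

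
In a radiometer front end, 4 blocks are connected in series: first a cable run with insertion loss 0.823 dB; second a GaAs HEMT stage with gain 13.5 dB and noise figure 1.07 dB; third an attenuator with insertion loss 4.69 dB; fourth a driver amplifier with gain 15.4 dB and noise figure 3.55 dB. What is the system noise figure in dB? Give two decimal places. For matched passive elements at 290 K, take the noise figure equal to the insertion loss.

Convert to linear (a loss of L dB is a gain of −L dB): F_i = 10^(NF_i/10), G_i = 10^(G_i,dB/10)
  Stage 1: F_1 = 10^(0.823/10) = 1.209, G_1 = 10^(−0.823/10) = 0.8274
  Stage 2: F_2 = 10^(1.07/10) = 1.279, G_2 = 10^(13.5/10) = 22.39
  Stage 3: F_3 = 10^(4.69/10) = 2.944, G_3 = 10^(−4.69/10) = 0.3396
  Stage 4: F_4 = 10^(3.55/10) = 2.265, G_4 = 10^(15.4/10) = 34.67
Friis cascade:
  F = 1.209 + (1.279 − 1)/0.8274 + (2.944 − 1)/18.52 + (2.265 − 1)/6.291 = 1.852
NF = 10 log₁₀(1.852) = 2.68 dB

2.68 dB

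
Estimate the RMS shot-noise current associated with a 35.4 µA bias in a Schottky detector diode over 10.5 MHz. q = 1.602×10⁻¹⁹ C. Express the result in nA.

I_n = √(2qI·B)
2qI·B = 2 × 1.602×10⁻¹⁹ × 3.54×10⁻⁵ × 1.05×10⁷ = 1.19×10⁻¹⁶ A²
I_n = √(1.19×10⁻¹⁶) = 1.09×10⁻⁸ A = 10.9 nA

10.9 nA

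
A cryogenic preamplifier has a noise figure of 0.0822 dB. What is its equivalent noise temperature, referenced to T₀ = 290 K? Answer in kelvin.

F = 10^(0.0822/10) = 1.01911
T_e = (F − 1)·T₀ = (1.01911 − 1) × 290 = 5.54 K

5.54 K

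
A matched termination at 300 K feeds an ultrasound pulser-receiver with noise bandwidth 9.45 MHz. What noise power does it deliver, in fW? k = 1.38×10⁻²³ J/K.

P_n = kTB = 1.38×10⁻²³ × 300 × 9.45×10⁶ = 3.91×10⁻¹⁴ W = 39.1 fW

39.1 fW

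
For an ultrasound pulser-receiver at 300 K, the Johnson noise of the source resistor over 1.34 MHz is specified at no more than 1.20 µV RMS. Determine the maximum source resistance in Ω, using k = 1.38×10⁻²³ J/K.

Johnson–Nyquist: V_n = √(4kTRB) ⇒ R = V_n² / (4kTB)
4kTB = 4 × 1.38×10⁻²³ × 300 × 1.34×10⁶ = 2.22×10⁻¹⁴
R = (1.20×10⁻⁶)² / 2.22×10⁻¹⁴ = 6.49×10¹ Ω = 64.9 Ω

64.9 Ω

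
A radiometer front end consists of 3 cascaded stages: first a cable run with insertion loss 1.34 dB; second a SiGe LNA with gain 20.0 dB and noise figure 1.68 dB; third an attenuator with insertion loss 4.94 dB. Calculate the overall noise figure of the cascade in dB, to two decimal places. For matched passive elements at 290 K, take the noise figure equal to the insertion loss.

Convert to linear (a loss of L dB is a gain of −L dB): F_i = 10^(NF_i/10), G_i = 10^(G_i,dB/10)
  Stage 1: F_1 = 10^(1.34/10) = 1.361, G_1 = 10^(−1.34/10) = 0.7345
  Stage 2: F_2 = 10^(1.68/10) = 1.472, G_2 = 10^(20.0/10) = 100.0
  Stage 3: F_3 = 10^(4.94/10) = 3.119, G_3 = 10^(−4.94/10) = 0.3206
Friis cascade:
  F = 1.361 + (1.472 − 1)/0.7345 + (3.119 − 1)/73.45 = 2.033
NF = 10 log₁₀(2.033) = 3.08 dB

3.08 dB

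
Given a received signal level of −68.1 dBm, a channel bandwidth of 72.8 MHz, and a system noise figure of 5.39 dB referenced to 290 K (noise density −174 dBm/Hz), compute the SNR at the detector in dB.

21.9 dB

Noise floor: N = −174 + 10 log₁₀(B) + NF
10 log₁₀(7.28×10⁷) = 78.62 dB
N = −174 + 78.62 + 5.39 = −89.99 dBm
SNR = P_sig − N = −68.1 − (−89.99) = 21.89 dB → 21.9 dB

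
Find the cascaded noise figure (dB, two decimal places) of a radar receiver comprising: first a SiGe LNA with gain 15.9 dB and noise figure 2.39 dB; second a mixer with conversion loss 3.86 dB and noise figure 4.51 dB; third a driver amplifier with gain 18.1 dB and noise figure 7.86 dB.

3.22 dB

Convert to linear (a loss of L dB is a gain of −L dB): F_i = 10^(NF_i/10), G_i = 10^(G_i,dB/10)
  Stage 1: F_1 = 10^(2.39/10) = 1.734, G_1 = 10^(15.9/10) = 38.90
  Stage 2: F_2 = 10^(4.51/10) = 2.825, G_2 = 10^(−3.86/10) = 0.4111
  Stage 3: F_3 = 10^(7.86/10) = 6.109, G_3 = 10^(18.1/10) = 64.57
Friis cascade:
  F = 1.734 + (2.825 − 1)/38.90 + (6.109 − 1)/16.00 = 2.100
NF = 10 log₁₀(2.100) = 3.22 dB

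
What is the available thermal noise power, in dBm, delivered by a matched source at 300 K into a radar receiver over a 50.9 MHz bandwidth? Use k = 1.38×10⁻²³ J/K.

P_n = kTB = 1.38×10⁻²³ × 300 × 5.09×10⁷ = 2.11×10⁻¹³ W
In dBm: 10 log₁₀(2.11×10⁻¹³ / 10⁻³) = −96.8 dBm

−96.8 dBm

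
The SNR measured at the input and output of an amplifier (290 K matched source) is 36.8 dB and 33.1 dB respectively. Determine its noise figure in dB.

3.7 dB

NF (dB) = SNR_in(dB) − SNR_out(dB) when the source is at T₀
NF = 36.8 − 33.1 = 3.7 dB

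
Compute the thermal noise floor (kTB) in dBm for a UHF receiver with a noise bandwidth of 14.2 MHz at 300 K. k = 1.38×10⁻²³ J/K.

−102.3 dBm

P_n = kTB = 1.38×10⁻²³ × 300 × 1.42×10⁷ = 5.88×10⁻¹⁴ W
In dBm: 10 log₁₀(5.88×10⁻¹⁴ / 10⁻³) = −102.3 dBm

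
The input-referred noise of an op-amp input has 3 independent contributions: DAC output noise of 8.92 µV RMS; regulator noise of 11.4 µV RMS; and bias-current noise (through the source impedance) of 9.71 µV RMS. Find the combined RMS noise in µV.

Uncorrelated sources add in power (mean-square): V_tot = √(ΣV_i²)
V_tot = √[(8.92×10⁻⁶)² + (1.14×10⁻⁵)² + (9.71×10⁻⁶)²] = 1.74×10⁻⁵ V = 17.4 µV

17.4 µV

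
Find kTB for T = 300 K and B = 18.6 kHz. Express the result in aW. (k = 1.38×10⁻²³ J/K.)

77.0 aW

P_n = kTB = 1.38×10⁻²³ × 300 × 1.86×10⁴ = 7.70×10⁻¹⁷ W = 77.0 aW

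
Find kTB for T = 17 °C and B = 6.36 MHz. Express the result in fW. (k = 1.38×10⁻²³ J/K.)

25.5 fW

T = 17 °C + 273.15 = 290.15 K
P_n = kTB = 1.38×10⁻²³ × 290.15 × 6.36×10⁶ = 2.55×10⁻¹⁴ W = 25.5 fW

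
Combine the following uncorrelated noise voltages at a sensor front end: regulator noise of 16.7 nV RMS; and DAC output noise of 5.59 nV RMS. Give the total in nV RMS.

Uncorrelated sources add in power (mean-square): V_tot = √(ΣV_i²)
V_tot = √[(1.67×10⁻⁸)² + (5.59×10⁻⁹)²] = 1.76×10⁻⁸ V = 17.6 nV

17.6 nV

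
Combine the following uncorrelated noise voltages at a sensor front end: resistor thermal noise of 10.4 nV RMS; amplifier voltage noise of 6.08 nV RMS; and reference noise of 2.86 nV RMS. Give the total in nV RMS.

12.4 nV

Uncorrelated sources add in power (mean-square): V_tot = √(ΣV_i²)
V_tot = √[(1.04×10⁻⁸)² + (6.08×10⁻⁹)² + (2.86×10⁻⁹)²] = 1.24×10⁻⁸ V = 12.4 nV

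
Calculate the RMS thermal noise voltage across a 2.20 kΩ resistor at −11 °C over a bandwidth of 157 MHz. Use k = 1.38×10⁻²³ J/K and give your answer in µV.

T = −11 °C + 273.15 = 262.15 K
V_n = √(4kTRB)
4kTRB = 4 × 1.38×10⁻²³ × 262.15 × 2.20×10³ × 1.57×10⁸ = 5.00×10⁻⁹ V²
V_n = √(5.00×10⁻⁹) = 7.07×10⁻⁵ V = 70.7 µV

70.7 µV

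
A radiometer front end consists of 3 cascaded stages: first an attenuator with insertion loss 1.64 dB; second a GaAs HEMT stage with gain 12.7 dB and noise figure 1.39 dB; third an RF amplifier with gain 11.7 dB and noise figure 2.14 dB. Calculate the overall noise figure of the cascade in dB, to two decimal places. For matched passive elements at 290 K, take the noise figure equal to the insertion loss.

3.14 dB

Convert to linear (a loss of L dB is a gain of −L dB): F_i = 10^(NF_i/10), G_i = 10^(G_i,dB/10)
  Stage 1: F_1 = 10^(1.64/10) = 1.459, G_1 = 10^(−1.64/10) = 0.6855
  Stage 2: F_2 = 10^(1.39/10) = 1.377, G_2 = 10^(12.7/10) = 18.62
  Stage 3: F_3 = 10^(2.14/10) = 1.637, G_3 = 10^(11.7/10) = 14.79
Friis cascade:
  F = 1.459 + (1.377 − 1)/0.6855 + (1.637 − 1)/12.76 = 2.059
NF = 10 log₁₀(2.059) = 3.14 dB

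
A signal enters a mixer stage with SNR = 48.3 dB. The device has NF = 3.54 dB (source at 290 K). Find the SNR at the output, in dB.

44.76 dB

By definition F = SNR_in/SNR_out, so in dB: SNR_out = SNR_in − NF
SNR_out = 48.3 − 3.54 = 44.76 dB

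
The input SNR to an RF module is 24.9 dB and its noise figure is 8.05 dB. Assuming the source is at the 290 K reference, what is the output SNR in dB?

By definition F = SNR_in/SNR_out, so in dB: SNR_out = SNR_in − NF
SNR_out = 24.9 − 8.05 = 16.85 dB

16.85 dB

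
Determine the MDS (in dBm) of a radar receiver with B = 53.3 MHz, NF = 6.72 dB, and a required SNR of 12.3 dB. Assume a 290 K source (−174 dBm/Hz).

−77.7 dBm

Sensitivity = −174 + 10 log₁₀(B) + NF + SNR_min
= −174 + 77.27 + 6.72 + 12.3
= −77.71 dBm → −77.7 dBm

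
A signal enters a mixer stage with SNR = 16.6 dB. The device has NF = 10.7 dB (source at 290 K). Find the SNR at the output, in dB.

By definition F = SNR_in/SNR_out, so in dB: SNR_out = SNR_in − NF
SNR_out = 16.6 − 10.7 = 5.9 dB

5.9 dB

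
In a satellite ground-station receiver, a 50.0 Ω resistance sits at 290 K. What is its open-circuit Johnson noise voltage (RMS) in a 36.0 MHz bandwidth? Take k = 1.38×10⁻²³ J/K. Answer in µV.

V_n = √(4kTRB)
4kTRB = 4 × 1.38×10⁻²³ × 290 × 5.00×10¹ × 3.60×10⁷ = 2.88×10⁻¹¹ V²
V_n = √(2.88×10⁻¹¹) = 5.37×10⁻⁶ V = 5.37 µV

5.37 µV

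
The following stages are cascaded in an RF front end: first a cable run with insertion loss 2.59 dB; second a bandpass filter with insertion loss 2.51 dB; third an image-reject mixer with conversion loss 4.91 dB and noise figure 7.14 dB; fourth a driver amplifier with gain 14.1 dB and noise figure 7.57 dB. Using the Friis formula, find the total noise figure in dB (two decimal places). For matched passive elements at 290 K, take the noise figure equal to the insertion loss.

18.06 dB

Convert to linear (a loss of L dB is a gain of −L dB): F_i = 10^(NF_i/10), G_i = 10^(G_i,dB/10)
  Stage 1: F_1 = 10^(2.59/10) = 1.816, G_1 = 10^(−2.59/10) = 0.5508
  Stage 2: F_2 = 10^(2.51/10) = 1.782, G_2 = 10^(−2.51/10) = 0.5610
  Stage 3: F_3 = 10^(7.14/10) = 5.176, G_3 = 10^(−4.91/10) = 0.3228
  Stage 4: F_4 = 10^(7.57/10) = 5.715, G_4 = 10^(14.1/10) = 25.70
Friis cascade:
  F = 1.816 + (1.782 − 1)/0.5508 + (5.176 − 1)/0.3090 + (5.715 − 1)/0.09977 = 64.01
NF = 10 log₁₀(64.01) = 18.06 dB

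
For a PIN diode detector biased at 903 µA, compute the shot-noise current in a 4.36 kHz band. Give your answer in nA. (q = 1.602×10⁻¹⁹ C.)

1.12 nA

I_n = √(2qI·B)
2qI·B = 2 × 1.602×10⁻¹⁹ × 9.03×10⁻⁴ × 4.36×10³ = 1.26×10⁻¹⁸ A²
I_n = √(1.26×10⁻¹⁸) = 1.12×10⁻⁹ A = 1.12 nA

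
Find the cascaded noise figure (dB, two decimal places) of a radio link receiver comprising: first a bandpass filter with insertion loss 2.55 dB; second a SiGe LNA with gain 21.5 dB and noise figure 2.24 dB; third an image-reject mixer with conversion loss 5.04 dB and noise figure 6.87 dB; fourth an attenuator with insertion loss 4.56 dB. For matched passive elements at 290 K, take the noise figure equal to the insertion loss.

Convert to linear (a loss of L dB is a gain of −L dB): F_i = 10^(NF_i/10), G_i = 10^(G_i,dB/10)
  Stage 1: F_1 = 10^(2.55/10) = 1.799, G_1 = 10^(−2.55/10) = 0.5559
  Stage 2: F_2 = 10^(2.24/10) = 1.675, G_2 = 10^(21.5/10) = 141.3
  Stage 3: F_3 = 10^(6.87/10) = 4.864, G_3 = 10^(−5.04/10) = 0.3133
  Stage 4: F_4 = 10^(4.56/10) = 2.858, G_4 = 10^(−4.56/10) = 0.3499
Friis cascade:
  F = 1.799 + (1.675 − 1)/0.5559 + (4.864 − 1)/78.52 + (2.858 − 1)/24.60 = 3.138
NF = 10 log₁₀(3.138) = 4.97 dB

4.97 dB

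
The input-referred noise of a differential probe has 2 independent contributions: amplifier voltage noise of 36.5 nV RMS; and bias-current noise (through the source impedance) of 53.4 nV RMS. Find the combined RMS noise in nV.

64.7 nV

Uncorrelated sources add in power (mean-square): V_tot = √(ΣV_i²)
V_tot = √[(3.65×10⁻⁸)² + (5.34×10⁻⁸)²] = 6.47×10⁻⁸ V = 64.7 nV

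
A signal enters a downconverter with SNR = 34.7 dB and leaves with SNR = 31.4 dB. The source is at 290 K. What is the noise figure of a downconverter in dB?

NF (dB) = SNR_in(dB) − SNR_out(dB) when the source is at T₀
NF = 34.7 − 31.4 = 3.3 dB

3.3 dB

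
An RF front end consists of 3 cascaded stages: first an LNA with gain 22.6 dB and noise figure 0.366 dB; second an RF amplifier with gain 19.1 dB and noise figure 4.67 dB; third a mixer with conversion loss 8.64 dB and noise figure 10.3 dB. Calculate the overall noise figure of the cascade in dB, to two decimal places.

0.41 dB

Convert to linear (a loss of L dB is a gain of −L dB): F_i = 10^(NF_i/10), G_i = 10^(G_i,dB/10)
  Stage 1: F_1 = 10^(0.366/10) = 1.088, G_1 = 10^(22.6/10) = 182.0
  Stage 2: F_2 = 10^(4.67/10) = 2.931, G_2 = 10^(19.1/10) = 81.28
  Stage 3: F_3 = 10^(10.3/10) = 10.72, G_3 = 10^(−8.64/10) = 0.1368
Friis cascade:
  F = 1.088 + (2.931 − 1)/182.0 + (10.72 − 1)/1.479×10⁴ = 1.099
NF = 10 log₁₀(1.099) = 0.41 dB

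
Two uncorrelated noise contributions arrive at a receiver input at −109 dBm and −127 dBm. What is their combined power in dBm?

Convert to linear, add, convert back:
P₁ = 1.26×10⁻¹⁴ W, P₂ = 2.00×10⁻¹⁶ W
P_tot = 1.28×10⁻¹⁴ W → 10 log₁₀(P_tot / 10⁻³) = −108.9 dBm

−108.9 dBm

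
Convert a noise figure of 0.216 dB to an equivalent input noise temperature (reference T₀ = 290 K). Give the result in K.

14.8 K

F = 10^(0.216/10) = 1.05099
T_e = (F − 1)·T₀ = (1.05099 − 1) × 290 = 14.8 K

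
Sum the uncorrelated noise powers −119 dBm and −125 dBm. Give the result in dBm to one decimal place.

Convert to linear, add, convert back:
P₁ = 1.26×10⁻¹⁵ W, P₂ = 3.16×10⁻¹⁶ W
P_tot = 1.58×10⁻¹⁵ W → 10 log₁₀(P_tot / 10⁻³) = −118.0 dBm

−118.0 dBm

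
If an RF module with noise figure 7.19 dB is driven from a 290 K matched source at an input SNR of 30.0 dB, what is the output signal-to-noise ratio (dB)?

22.81 dB

By definition F = SNR_in/SNR_out, so in dB: SNR_out = SNR_in − NF
SNR_out = 30.0 − 7.19 = 22.81 dB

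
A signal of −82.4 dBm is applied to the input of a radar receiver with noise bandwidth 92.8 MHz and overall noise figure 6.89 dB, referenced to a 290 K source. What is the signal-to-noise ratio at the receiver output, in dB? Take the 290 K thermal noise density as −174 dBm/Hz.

5.0 dB

Noise floor: N = −174 + 10 log₁₀(B) + NF
10 log₁₀(9.28×10⁷) = 79.68 dB
N = −174 + 79.68 + 6.89 = −87.43 dBm
SNR = P_sig − N = −82.4 − (−87.43) = 5.03 dB → 5.0 dB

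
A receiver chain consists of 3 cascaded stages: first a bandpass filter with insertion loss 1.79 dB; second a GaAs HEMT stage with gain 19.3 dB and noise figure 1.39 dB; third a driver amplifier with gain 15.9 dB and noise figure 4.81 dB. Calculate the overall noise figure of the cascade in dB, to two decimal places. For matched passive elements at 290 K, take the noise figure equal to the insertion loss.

3.25 dB

Convert to linear (a loss of L dB is a gain of −L dB): F_i = 10^(NF_i/10), G_i = 10^(G_i,dB/10)
  Stage 1: F_1 = 10^(1.79/10) = 1.510, G_1 = 10^(−1.79/10) = 0.6622
  Stage 2: F_2 = 10^(1.39/10) = 1.377, G_2 = 10^(19.3/10) = 85.11
  Stage 3: F_3 = 10^(4.81/10) = 3.027, G_3 = 10^(15.9/10) = 38.90
Friis cascade:
  F = 1.510 + (1.377 − 1)/0.6622 + (3.027 − 1)/56.36 = 2.116
NF = 10 log₁₀(2.116) = 3.25 dB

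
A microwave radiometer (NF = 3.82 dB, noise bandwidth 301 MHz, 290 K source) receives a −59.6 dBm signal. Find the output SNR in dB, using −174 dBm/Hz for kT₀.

25.8 dB

Noise floor: N = −174 + 10 log₁₀(B) + NF
10 log₁₀(3.01×10⁸) = 84.79 dB
N = −174 + 84.79 + 3.82 = −85.39 dBm
SNR = P_sig − N = −59.6 − (−85.39) = 25.79 dB → 25.8 dB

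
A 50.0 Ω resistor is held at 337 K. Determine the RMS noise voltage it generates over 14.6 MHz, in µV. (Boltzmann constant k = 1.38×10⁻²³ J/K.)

V_n = √(4kTRB)
4kTRB = 4 × 1.38×10⁻²³ × 337 × 5.00×10¹ × 1.46×10⁷ = 1.36×10⁻¹¹ V²
V_n = √(1.36×10⁻¹¹) = 3.69×10⁻⁶ V = 3.69 µV

3.69 µV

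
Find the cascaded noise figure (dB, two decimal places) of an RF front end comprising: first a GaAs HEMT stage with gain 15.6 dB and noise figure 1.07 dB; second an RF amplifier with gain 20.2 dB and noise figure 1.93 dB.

1.12 dB

Convert to linear (a loss of L dB is a gain of −L dB): F_i = 10^(NF_i/10), G_i = 10^(G_i,dB/10)
  Stage 1: F_1 = 10^(1.07/10) = 1.279, G_1 = 10^(15.6/10) = 36.31
  Stage 2: F_2 = 10^(1.93/10) = 1.560, G_2 = 10^(20.2/10) = 104.7
Friis cascade:
  F = 1.279 + (1.560 − 1)/36.31 = 1.295
NF = 10 log₁₀(1.295) = 1.12 dB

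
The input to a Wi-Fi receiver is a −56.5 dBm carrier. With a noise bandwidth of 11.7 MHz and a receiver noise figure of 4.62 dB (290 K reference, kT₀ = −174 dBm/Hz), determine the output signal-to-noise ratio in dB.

42.2 dB

Noise floor: N = −174 + 10 log₁₀(B) + NF
10 log₁₀(1.17×10⁷) = 70.68 dB
N = −174 + 70.68 + 4.62 = −98.70 dBm
SNR = P_sig − N = −56.5 − (−98.70) = 42.20 dB → 42.2 dB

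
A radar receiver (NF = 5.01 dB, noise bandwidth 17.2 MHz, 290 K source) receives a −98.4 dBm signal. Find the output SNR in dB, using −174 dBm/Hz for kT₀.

−1.8 dB

Noise floor: N = −174 + 10 log₁₀(B) + NF
10 log₁₀(1.72×10⁷) = 72.36 dB
N = −174 + 72.36 + 5.01 = −96.63 dBm
SNR = P_sig − N = −98.4 − (−96.63) = −1.77 dB → −1.8 dB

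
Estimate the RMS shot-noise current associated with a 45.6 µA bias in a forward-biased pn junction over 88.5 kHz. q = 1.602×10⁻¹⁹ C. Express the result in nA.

1.14 nA

I_n = √(2qI·B)
2qI·B = 2 × 1.602×10⁻¹⁹ × 4.56×10⁻⁵ × 8.85×10⁴ = 1.29×10⁻¹⁸ A²
I_n = √(1.29×10⁻¹⁸) = 1.14×10⁻⁹ A = 1.14 nA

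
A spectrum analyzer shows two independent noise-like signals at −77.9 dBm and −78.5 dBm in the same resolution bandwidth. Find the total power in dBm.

−75.2 dBm

Convert to linear, add, convert back:
P₁ = 1.62×10⁻¹¹ W, P₂ = 1.41×10⁻¹¹ W
P_tot = 3.03×10⁻¹¹ W → 10 log₁₀(P_tot / 10⁻³) = −75.2 dBm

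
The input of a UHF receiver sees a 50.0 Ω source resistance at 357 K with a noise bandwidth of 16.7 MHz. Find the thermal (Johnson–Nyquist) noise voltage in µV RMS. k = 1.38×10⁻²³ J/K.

4.06 µV

V_n = √(4kTRB)
4kTRB = 4 × 1.38×10⁻²³ × 357 × 5.00×10¹ × 1.67×10⁷ = 1.65×10⁻¹¹ V²
V_n = √(1.65×10⁻¹¹) = 4.06×10⁻⁶ V = 4.06 µV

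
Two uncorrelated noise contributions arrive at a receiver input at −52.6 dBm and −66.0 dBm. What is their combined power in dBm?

Convert to linear, add, convert back:
P₁ = 5.50×10⁻⁹ W, P₂ = 2.51×10⁻¹⁰ W
P_tot = 5.75×10⁻⁹ W → 10 log₁₀(P_tot / 10⁻³) = −52.4 dBm

−52.4 dBm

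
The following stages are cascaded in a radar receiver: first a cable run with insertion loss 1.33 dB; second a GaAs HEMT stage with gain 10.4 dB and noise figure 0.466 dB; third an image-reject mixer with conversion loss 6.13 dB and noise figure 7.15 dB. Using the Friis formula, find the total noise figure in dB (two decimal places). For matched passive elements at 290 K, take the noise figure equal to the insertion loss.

3.08 dB

Convert to linear (a loss of L dB is a gain of −L dB): F_i = 10^(NF_i/10), G_i = 10^(G_i,dB/10)
  Stage 1: F_1 = 10^(1.33/10) = 1.358, G_1 = 10^(−1.33/10) = 0.7362
  Stage 2: F_2 = 10^(0.466/10) = 1.113, G_2 = 10^(10.4/10) = 10.96
  Stage 3: F_3 = 10^(7.15/10) = 5.188, G_3 = 10^(−6.13/10) = 0.2438
Friis cascade:
  F = 1.358 + (1.113 − 1)/0.7362 + (5.188 − 1)/8.072 = 2.031
NF = 10 log₁₀(2.031) = 3.08 dB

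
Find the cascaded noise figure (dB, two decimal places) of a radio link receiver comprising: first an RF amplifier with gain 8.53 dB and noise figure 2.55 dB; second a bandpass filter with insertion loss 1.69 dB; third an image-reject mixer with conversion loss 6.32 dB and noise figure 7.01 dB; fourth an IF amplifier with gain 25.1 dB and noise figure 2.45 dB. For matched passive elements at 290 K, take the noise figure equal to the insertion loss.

Convert to linear (a loss of L dB is a gain of −L dB): F_i = 10^(NF_i/10), G_i = 10^(G_i,dB/10)
  Stage 1: F_1 = 10^(2.55/10) = 1.799, G_1 = 10^(8.53/10) = 7.129
  Stage 2: F_2 = 10^(1.69/10) = 1.476, G_2 = 10^(−1.69/10) = 0.6776
  Stage 3: F_3 = 10^(7.01/10) = 5.023, G_3 = 10^(−6.32/10) = 0.2333
  Stage 4: F_4 = 10^(2.45/10) = 1.758, G_4 = 10^(25.1/10) = 323.6
Friis cascade:
  F = 1.799 + (1.476 − 1)/7.129 + (5.023 − 1)/4.831 + (1.758 − 1)/1.127 = 3.371
NF = 10 log₁₀(3.371) = 5.28 dB

5.28 dB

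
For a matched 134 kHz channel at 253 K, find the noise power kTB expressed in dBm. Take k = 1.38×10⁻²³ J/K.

−123.3 dBm

P_n = kTB = 1.38×10⁻²³ × 253 × 1.34×10⁵ = 4.68×10⁻¹⁶ W
In dBm: 10 log₁₀(4.68×10⁻¹⁶ / 10⁻³) = −123.3 dBm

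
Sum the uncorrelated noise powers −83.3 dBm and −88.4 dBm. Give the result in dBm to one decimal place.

Convert to linear, add, convert back:
P₁ = 4.68×10⁻¹² W, P₂ = 1.45×10⁻¹² W
P_tot = 6.12×10⁻¹² W → 10 log₁₀(P_tot / 10⁻³) = −82.1 dBm

−82.1 dBm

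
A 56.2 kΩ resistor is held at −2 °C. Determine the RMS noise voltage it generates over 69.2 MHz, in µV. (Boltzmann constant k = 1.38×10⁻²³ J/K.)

T = −2 °C + 273.15 = 271.15 K
V_n = √(4kTRB)
4kTRB = 4 × 1.38×10⁻²³ × 271.15 × 5.62×10⁴ × 6.92×10⁷ = 5.82×10⁻⁸ V²
V_n = √(5.82×10⁻⁸) = 2.41×10⁻⁴ V = 241 µV

241 µV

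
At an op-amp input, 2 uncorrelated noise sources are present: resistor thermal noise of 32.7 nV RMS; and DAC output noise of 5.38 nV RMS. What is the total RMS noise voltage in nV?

33.1 nV

Uncorrelated sources add in power (mean-square): V_tot = √(ΣV_i²)
V_tot = √[(3.27×10⁻⁸)² + (5.38×10⁻⁹)²] = 3.31×10⁻⁸ V = 33.1 nV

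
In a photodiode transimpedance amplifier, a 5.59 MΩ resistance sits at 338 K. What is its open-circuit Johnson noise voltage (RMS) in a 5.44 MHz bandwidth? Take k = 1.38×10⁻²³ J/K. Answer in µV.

753 µV

V_n = √(4kTRB)
4kTRB = 4 × 1.38×10⁻²³ × 338 × 5.59×10⁶ × 5.44×10⁶ = 5.67×10⁻⁷ V²
V_n = √(5.67×10⁻⁷) = 7.53×10⁻⁴ V = 753 µV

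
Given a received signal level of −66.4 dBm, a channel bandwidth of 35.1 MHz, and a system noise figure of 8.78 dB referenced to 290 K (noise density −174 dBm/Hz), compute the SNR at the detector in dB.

Noise floor: N = −174 + 10 log₁₀(B) + NF
10 log₁₀(3.51×10⁷) = 75.45 dB
N = −174 + 75.45 + 8.78 = −89.77 dBm
SNR = P_sig − N = −66.4 − (−89.77) = 23.37 dB → 23.4 dB

23.4 dB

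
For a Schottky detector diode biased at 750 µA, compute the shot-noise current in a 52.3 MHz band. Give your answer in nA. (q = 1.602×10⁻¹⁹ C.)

I_n = √(2qI·B)
2qI·B = 2 × 1.602×10⁻¹⁹ × 7.50×10⁻⁴ × 5.23×10⁷ = 1.26×10⁻¹⁴ A²
I_n = √(1.26×10⁻¹⁴) = 1.12×10⁻⁷ A = 112 nA

112 nA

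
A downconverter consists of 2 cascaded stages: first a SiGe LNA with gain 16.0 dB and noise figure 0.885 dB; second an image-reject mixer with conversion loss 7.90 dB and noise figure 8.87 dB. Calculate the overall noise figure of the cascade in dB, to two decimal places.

1.44 dB

Convert to linear (a loss of L dB is a gain of −L dB): F_i = 10^(NF_i/10), G_i = 10^(G_i,dB/10)
  Stage 1: F_1 = 10^(0.885/10) = 1.226, G_1 = 10^(16.0/10) = 39.81
  Stage 2: F_2 = 10^(8.87/10) = 7.709, G_2 = 10^(−7.90/10) = 0.1622
Friis cascade:
  F = 1.226 + (7.709 − 1)/39.81 = 1.395
NF = 10 log₁₀(1.395) = 1.44 dB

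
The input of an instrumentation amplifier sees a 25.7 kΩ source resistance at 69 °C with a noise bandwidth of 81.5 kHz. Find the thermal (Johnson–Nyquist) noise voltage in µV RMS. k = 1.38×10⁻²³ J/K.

6.29 µV

T = 69 °C + 273.15 = 342.15 K
V_n = √(4kTRB)
4kTRB = 4 × 1.38×10⁻²³ × 342.15 × 2.57×10⁴ × 8.15×10⁴ = 3.96×10⁻¹¹ V²
V_n = √(3.96×10⁻¹¹) = 6.29×10⁻⁶ V = 6.29 µV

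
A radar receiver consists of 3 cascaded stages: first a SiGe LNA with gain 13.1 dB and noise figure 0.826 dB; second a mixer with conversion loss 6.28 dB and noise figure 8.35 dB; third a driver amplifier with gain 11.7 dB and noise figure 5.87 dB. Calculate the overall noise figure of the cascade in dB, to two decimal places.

Convert to linear (a loss of L dB is a gain of −L dB): F_i = 10^(NF_i/10), G_i = 10^(G_i,dB/10)
  Stage 1: F_1 = 10^(0.826/10) = 1.209, G_1 = 10^(13.1/10) = 20.42
  Stage 2: F_2 = 10^(8.35/10) = 6.839, G_2 = 10^(−6.28/10) = 0.2355
  Stage 3: F_3 = 10^(5.87/10) = 3.864, G_3 = 10^(11.7/10) = 14.79
Friis cascade:
  F = 1.209 + (6.839 − 1)/20.42 + (3.864 − 1)/4.808 = 2.091
NF = 10 log₁₀(2.091) = 3.20 dB

3.20 dB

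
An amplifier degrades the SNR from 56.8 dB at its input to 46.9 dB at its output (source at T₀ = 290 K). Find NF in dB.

9.9 dB

NF (dB) = SNR_in(dB) − SNR_out(dB) when the source is at T₀
NF = 56.8 − 46.9 = 9.9 dB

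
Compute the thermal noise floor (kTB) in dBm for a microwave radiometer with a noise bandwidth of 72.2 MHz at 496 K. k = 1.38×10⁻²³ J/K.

−93.1 dBm

P_n = kTB = 1.38×10⁻²³ × 496 × 7.22×10⁷ = 4.94×10⁻¹³ W
In dBm: 10 log₁₀(4.94×10⁻¹³ / 10⁻³) = −93.1 dBm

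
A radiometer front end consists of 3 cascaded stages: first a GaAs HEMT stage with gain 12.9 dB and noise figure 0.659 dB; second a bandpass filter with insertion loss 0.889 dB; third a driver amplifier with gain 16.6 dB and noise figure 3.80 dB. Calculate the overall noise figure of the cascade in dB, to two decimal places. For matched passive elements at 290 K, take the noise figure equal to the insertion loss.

Convert to linear (a loss of L dB is a gain of −L dB): F_i = 10^(NF_i/10), G_i = 10^(G_i,dB/10)
  Stage 1: F_1 = 10^(0.659/10) = 1.164, G_1 = 10^(12.9/10) = 19.50
  Stage 2: F_2 = 10^(0.889/10) = 1.227, G_2 = 10^(−0.889/10) = 0.8149
  Stage 3: F_3 = 10^(3.80/10) = 2.399, G_3 = 10^(16.6/10) = 45.71
Friis cascade:
  F = 1.164 + (1.227 − 1)/19.50 + (2.399 − 1)/15.89 = 1.264
NF = 10 log₁₀(1.264) = 1.02 dB

1.02 dB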